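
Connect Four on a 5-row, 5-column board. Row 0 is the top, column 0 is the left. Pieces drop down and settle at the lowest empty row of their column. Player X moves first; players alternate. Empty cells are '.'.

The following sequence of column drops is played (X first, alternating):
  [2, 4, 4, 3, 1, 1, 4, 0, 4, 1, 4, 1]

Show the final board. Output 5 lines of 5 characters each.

Move 1: X drops in col 2, lands at row 4
Move 2: O drops in col 4, lands at row 4
Move 3: X drops in col 4, lands at row 3
Move 4: O drops in col 3, lands at row 4
Move 5: X drops in col 1, lands at row 4
Move 6: O drops in col 1, lands at row 3
Move 7: X drops in col 4, lands at row 2
Move 8: O drops in col 0, lands at row 4
Move 9: X drops in col 4, lands at row 1
Move 10: O drops in col 1, lands at row 2
Move 11: X drops in col 4, lands at row 0
Move 12: O drops in col 1, lands at row 1

Answer: ....X
.O..X
.O..X
.O..X
OXXOO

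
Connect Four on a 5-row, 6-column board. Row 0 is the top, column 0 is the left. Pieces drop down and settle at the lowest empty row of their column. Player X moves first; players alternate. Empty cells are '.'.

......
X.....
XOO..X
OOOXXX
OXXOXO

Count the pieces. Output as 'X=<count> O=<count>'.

X=9 O=8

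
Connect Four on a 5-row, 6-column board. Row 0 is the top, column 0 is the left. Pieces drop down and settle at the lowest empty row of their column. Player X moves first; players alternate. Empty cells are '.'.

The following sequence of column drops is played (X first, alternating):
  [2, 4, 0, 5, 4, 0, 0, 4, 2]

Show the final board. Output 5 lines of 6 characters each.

Answer: ......
......
X...O.
O.X.X.
X.X.OO

Derivation:
Move 1: X drops in col 2, lands at row 4
Move 2: O drops in col 4, lands at row 4
Move 3: X drops in col 0, lands at row 4
Move 4: O drops in col 5, lands at row 4
Move 5: X drops in col 4, lands at row 3
Move 6: O drops in col 0, lands at row 3
Move 7: X drops in col 0, lands at row 2
Move 8: O drops in col 4, lands at row 2
Move 9: X drops in col 2, lands at row 3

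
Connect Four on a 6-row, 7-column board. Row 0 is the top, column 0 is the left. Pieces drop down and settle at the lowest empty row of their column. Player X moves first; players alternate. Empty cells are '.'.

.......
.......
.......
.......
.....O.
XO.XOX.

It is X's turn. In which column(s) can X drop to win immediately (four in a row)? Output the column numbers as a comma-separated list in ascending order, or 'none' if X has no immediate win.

Answer: none

Derivation:
col 0: drop X → no win
col 1: drop X → no win
col 2: drop X → no win
col 3: drop X → no win
col 4: drop X → no win
col 5: drop X → no win
col 6: drop X → no win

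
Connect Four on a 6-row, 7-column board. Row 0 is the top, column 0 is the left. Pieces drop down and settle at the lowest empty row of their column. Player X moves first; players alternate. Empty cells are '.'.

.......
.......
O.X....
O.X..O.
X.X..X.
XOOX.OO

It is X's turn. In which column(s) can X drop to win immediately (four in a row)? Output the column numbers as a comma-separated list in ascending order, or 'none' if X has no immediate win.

col 0: drop X → no win
col 1: drop X → no win
col 2: drop X → WIN!
col 3: drop X → no win
col 4: drop X → no win
col 5: drop X → no win
col 6: drop X → no win

Answer: 2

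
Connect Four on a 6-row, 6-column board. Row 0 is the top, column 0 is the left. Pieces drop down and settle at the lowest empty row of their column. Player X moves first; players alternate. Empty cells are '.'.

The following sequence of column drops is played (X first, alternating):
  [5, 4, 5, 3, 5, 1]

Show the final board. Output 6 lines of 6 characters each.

Move 1: X drops in col 5, lands at row 5
Move 2: O drops in col 4, lands at row 5
Move 3: X drops in col 5, lands at row 4
Move 4: O drops in col 3, lands at row 5
Move 5: X drops in col 5, lands at row 3
Move 6: O drops in col 1, lands at row 5

Answer: ......
......
......
.....X
.....X
.O.OOX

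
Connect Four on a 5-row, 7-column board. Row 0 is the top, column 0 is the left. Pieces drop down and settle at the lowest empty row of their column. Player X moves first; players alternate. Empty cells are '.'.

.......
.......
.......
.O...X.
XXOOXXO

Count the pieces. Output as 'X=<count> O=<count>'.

X=5 O=4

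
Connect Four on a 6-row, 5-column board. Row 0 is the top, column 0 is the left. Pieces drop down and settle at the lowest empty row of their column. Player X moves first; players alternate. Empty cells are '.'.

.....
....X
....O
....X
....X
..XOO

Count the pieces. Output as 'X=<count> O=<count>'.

X=4 O=3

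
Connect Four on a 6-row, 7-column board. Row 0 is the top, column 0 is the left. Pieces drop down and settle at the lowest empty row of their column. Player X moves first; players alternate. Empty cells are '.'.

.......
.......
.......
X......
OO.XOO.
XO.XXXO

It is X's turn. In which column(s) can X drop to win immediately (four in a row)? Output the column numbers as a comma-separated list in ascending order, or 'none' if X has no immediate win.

col 0: drop X → no win
col 1: drop X → no win
col 2: drop X → WIN!
col 3: drop X → no win
col 4: drop X → no win
col 5: drop X → no win
col 6: drop X → no win

Answer: 2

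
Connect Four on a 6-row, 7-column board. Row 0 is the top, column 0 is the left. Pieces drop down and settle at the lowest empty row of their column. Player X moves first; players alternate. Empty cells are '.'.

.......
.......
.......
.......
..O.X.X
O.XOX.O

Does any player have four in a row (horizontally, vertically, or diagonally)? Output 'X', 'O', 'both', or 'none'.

none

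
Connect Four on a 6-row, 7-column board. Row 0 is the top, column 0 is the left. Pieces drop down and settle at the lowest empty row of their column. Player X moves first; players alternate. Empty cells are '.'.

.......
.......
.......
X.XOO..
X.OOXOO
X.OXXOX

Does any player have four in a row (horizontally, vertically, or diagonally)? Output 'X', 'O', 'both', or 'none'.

none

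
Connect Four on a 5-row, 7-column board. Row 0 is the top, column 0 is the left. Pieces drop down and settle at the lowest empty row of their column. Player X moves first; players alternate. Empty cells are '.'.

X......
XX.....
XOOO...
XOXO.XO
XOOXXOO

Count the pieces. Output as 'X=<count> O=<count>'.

X=10 O=10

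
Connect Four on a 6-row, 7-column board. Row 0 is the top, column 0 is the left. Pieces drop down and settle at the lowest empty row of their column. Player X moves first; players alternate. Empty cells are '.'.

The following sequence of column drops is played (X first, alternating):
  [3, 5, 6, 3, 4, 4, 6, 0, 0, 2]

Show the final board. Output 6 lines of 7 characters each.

Move 1: X drops in col 3, lands at row 5
Move 2: O drops in col 5, lands at row 5
Move 3: X drops in col 6, lands at row 5
Move 4: O drops in col 3, lands at row 4
Move 5: X drops in col 4, lands at row 5
Move 6: O drops in col 4, lands at row 4
Move 7: X drops in col 6, lands at row 4
Move 8: O drops in col 0, lands at row 5
Move 9: X drops in col 0, lands at row 4
Move 10: O drops in col 2, lands at row 5

Answer: .......
.......
.......
.......
X..OO.X
O.OXXOX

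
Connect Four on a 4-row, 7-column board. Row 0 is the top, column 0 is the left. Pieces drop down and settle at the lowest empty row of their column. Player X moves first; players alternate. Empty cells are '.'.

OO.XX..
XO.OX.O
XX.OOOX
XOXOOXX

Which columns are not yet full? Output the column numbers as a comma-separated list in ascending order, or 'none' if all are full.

Answer: 2,5,6

Derivation:
col 0: top cell = 'O' → FULL
col 1: top cell = 'O' → FULL
col 2: top cell = '.' → open
col 3: top cell = 'X' → FULL
col 4: top cell = 'X' → FULL
col 5: top cell = '.' → open
col 6: top cell = '.' → open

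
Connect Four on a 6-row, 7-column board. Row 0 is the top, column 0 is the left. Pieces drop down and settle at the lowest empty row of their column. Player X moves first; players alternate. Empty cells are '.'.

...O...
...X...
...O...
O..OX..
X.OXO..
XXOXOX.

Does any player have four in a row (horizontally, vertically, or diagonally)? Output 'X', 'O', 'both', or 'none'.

none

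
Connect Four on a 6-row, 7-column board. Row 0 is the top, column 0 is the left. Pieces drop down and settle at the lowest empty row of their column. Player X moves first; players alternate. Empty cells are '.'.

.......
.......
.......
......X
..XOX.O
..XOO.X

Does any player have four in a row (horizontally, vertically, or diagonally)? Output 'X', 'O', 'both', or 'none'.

none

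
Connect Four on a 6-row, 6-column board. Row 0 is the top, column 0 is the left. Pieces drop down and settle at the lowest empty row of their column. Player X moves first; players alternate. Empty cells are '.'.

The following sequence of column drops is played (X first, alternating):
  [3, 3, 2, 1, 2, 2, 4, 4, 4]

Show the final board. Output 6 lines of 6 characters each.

Move 1: X drops in col 3, lands at row 5
Move 2: O drops in col 3, lands at row 4
Move 3: X drops in col 2, lands at row 5
Move 4: O drops in col 1, lands at row 5
Move 5: X drops in col 2, lands at row 4
Move 6: O drops in col 2, lands at row 3
Move 7: X drops in col 4, lands at row 5
Move 8: O drops in col 4, lands at row 4
Move 9: X drops in col 4, lands at row 3

Answer: ......
......
......
..O.X.
..XOO.
.OXXX.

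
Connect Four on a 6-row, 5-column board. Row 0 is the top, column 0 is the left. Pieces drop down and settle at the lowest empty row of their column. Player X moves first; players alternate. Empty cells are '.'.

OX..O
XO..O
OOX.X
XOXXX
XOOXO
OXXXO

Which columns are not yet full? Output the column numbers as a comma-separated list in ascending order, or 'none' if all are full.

col 0: top cell = 'O' → FULL
col 1: top cell = 'X' → FULL
col 2: top cell = '.' → open
col 3: top cell = '.' → open
col 4: top cell = 'O' → FULL

Answer: 2,3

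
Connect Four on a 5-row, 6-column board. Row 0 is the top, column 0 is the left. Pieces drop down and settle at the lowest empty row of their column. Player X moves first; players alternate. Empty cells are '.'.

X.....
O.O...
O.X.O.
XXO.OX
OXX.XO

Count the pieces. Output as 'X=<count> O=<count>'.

X=8 O=8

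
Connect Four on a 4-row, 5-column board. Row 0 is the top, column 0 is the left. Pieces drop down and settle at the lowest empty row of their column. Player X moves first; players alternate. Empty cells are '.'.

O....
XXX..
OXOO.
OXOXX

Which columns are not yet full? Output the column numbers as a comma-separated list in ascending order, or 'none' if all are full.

col 0: top cell = 'O' → FULL
col 1: top cell = '.' → open
col 2: top cell = '.' → open
col 3: top cell = '.' → open
col 4: top cell = '.' → open

Answer: 1,2,3,4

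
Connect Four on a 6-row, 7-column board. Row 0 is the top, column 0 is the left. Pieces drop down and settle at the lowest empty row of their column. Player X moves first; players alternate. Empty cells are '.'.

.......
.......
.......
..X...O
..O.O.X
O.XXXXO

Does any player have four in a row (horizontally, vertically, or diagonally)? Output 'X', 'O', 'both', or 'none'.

X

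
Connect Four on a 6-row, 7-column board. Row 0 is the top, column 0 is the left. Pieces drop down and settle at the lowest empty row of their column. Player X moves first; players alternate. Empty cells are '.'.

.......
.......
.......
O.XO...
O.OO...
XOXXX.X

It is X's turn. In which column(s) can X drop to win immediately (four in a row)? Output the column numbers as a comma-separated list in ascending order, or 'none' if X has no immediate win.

Answer: 5

Derivation:
col 0: drop X → no win
col 1: drop X → no win
col 2: drop X → no win
col 3: drop X → no win
col 4: drop X → no win
col 5: drop X → WIN!
col 6: drop X → no win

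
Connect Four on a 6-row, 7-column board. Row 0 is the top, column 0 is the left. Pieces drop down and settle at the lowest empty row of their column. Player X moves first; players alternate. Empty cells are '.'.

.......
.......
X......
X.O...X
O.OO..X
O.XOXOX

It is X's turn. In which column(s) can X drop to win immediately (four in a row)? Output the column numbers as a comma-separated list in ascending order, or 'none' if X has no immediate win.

col 0: drop X → no win
col 1: drop X → no win
col 2: drop X → no win
col 3: drop X → no win
col 4: drop X → no win
col 5: drop X → no win
col 6: drop X → WIN!

Answer: 6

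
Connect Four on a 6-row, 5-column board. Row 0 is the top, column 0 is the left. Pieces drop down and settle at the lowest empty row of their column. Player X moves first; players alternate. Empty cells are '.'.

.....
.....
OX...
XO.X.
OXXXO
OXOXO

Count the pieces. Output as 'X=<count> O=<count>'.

X=8 O=7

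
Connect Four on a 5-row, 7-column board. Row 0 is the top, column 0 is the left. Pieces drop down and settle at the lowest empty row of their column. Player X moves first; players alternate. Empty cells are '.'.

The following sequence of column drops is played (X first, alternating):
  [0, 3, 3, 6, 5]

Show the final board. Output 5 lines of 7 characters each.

Answer: .......
.......
.......
...X...
X..O.XO

Derivation:
Move 1: X drops in col 0, lands at row 4
Move 2: O drops in col 3, lands at row 4
Move 3: X drops in col 3, lands at row 3
Move 4: O drops in col 6, lands at row 4
Move 5: X drops in col 5, lands at row 4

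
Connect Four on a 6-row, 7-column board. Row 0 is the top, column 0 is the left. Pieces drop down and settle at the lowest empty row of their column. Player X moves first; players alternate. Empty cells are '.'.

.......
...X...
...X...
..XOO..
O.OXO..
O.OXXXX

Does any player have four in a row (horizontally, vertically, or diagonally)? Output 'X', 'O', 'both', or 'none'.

X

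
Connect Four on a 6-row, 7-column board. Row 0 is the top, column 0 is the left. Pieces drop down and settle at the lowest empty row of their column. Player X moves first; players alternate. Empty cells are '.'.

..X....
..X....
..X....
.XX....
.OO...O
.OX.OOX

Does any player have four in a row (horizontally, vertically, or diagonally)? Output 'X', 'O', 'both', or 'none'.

X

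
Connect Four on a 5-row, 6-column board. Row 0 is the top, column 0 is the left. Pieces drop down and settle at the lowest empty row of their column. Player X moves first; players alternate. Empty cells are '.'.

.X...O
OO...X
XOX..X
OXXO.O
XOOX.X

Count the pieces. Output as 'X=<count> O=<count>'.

X=10 O=9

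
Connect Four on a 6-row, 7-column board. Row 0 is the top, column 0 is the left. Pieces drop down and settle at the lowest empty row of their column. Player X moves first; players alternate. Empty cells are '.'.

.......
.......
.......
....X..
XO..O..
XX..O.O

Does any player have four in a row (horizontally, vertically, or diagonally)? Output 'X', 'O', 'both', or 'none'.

none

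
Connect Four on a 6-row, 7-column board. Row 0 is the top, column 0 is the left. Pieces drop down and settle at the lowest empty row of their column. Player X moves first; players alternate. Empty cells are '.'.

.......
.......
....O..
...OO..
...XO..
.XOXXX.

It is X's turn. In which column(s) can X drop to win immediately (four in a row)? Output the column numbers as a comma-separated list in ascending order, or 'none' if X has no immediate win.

Answer: 6

Derivation:
col 0: drop X → no win
col 1: drop X → no win
col 2: drop X → no win
col 3: drop X → no win
col 4: drop X → no win
col 5: drop X → no win
col 6: drop X → WIN!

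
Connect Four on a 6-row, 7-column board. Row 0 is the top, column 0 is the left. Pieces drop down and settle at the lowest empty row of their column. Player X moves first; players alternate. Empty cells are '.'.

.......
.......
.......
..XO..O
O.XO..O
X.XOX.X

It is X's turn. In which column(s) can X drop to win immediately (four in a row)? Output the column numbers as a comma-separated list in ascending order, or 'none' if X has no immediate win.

Answer: 2

Derivation:
col 0: drop X → no win
col 1: drop X → no win
col 2: drop X → WIN!
col 3: drop X → no win
col 4: drop X → no win
col 5: drop X → no win
col 6: drop X → no win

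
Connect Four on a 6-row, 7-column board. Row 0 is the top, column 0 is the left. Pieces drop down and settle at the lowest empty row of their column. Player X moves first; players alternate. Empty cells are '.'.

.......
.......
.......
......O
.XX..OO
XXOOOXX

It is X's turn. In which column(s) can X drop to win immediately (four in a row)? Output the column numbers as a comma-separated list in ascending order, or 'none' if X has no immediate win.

Answer: none

Derivation:
col 0: drop X → no win
col 1: drop X → no win
col 2: drop X → no win
col 3: drop X → no win
col 4: drop X → no win
col 5: drop X → no win
col 6: drop X → no win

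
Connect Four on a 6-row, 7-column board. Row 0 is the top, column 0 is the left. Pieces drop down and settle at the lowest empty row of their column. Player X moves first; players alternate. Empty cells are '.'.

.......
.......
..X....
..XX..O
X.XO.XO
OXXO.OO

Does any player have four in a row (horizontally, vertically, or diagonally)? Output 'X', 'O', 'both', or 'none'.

X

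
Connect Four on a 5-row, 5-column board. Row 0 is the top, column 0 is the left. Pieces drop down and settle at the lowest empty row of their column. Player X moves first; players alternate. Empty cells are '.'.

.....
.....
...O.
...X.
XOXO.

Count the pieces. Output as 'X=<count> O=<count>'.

X=3 O=3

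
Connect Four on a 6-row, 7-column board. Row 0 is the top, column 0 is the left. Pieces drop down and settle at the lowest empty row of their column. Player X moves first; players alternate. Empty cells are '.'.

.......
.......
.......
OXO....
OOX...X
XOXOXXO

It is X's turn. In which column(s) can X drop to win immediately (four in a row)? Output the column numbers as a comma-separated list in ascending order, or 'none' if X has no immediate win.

Answer: none

Derivation:
col 0: drop X → no win
col 1: drop X → no win
col 2: drop X → no win
col 3: drop X → no win
col 4: drop X → no win
col 5: drop X → no win
col 6: drop X → no win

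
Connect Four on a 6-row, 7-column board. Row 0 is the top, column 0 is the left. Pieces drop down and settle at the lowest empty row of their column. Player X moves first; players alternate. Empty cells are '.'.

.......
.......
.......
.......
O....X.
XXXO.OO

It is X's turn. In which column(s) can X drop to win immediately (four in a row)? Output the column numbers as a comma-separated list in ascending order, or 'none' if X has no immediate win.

col 0: drop X → no win
col 1: drop X → no win
col 2: drop X → no win
col 3: drop X → no win
col 4: drop X → no win
col 5: drop X → no win
col 6: drop X → no win

Answer: none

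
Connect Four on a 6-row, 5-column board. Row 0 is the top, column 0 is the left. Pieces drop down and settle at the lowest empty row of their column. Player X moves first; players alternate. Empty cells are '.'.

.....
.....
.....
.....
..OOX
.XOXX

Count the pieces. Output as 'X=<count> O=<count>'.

X=4 O=3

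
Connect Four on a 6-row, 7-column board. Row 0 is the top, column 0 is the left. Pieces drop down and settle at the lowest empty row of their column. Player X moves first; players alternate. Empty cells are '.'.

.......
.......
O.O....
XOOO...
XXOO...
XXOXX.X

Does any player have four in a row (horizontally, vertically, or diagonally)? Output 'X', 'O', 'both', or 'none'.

O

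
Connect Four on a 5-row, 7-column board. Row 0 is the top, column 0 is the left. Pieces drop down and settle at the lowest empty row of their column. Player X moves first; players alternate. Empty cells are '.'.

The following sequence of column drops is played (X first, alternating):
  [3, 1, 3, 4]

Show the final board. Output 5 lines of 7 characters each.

Move 1: X drops in col 3, lands at row 4
Move 2: O drops in col 1, lands at row 4
Move 3: X drops in col 3, lands at row 3
Move 4: O drops in col 4, lands at row 4

Answer: .......
.......
.......
...X...
.O.XO..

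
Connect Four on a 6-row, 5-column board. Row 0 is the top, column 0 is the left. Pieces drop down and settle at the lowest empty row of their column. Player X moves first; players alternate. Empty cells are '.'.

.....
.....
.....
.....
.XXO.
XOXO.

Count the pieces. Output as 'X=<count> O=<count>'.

X=4 O=3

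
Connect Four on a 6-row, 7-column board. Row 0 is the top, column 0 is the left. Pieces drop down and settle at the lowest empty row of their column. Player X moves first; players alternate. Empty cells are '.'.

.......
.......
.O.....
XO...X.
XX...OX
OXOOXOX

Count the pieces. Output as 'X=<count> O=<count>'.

X=8 O=7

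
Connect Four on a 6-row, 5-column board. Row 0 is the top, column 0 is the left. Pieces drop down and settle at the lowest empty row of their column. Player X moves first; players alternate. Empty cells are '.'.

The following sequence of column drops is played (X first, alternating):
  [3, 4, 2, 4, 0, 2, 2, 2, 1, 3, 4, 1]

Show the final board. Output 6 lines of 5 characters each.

Answer: .....
.....
..O..
..X.X
.OOOO
XXXXO

Derivation:
Move 1: X drops in col 3, lands at row 5
Move 2: O drops in col 4, lands at row 5
Move 3: X drops in col 2, lands at row 5
Move 4: O drops in col 4, lands at row 4
Move 5: X drops in col 0, lands at row 5
Move 6: O drops in col 2, lands at row 4
Move 7: X drops in col 2, lands at row 3
Move 8: O drops in col 2, lands at row 2
Move 9: X drops in col 1, lands at row 5
Move 10: O drops in col 3, lands at row 4
Move 11: X drops in col 4, lands at row 3
Move 12: O drops in col 1, lands at row 4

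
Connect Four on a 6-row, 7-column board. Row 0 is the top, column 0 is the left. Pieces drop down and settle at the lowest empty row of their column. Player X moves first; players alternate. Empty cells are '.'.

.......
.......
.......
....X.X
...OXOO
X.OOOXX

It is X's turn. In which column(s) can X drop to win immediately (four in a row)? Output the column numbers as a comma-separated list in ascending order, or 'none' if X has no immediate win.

Answer: none

Derivation:
col 0: drop X → no win
col 1: drop X → no win
col 2: drop X → no win
col 3: drop X → no win
col 4: drop X → no win
col 5: drop X → no win
col 6: drop X → no win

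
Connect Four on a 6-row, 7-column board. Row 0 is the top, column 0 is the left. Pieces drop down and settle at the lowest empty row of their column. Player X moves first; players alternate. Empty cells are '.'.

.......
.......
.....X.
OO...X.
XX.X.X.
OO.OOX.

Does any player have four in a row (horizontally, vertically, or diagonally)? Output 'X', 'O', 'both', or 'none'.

X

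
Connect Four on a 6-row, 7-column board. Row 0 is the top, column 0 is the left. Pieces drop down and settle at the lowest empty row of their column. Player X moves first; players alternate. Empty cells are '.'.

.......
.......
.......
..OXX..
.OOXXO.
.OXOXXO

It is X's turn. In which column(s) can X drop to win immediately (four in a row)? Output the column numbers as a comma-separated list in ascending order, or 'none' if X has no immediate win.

Answer: 2,4

Derivation:
col 0: drop X → no win
col 1: drop X → no win
col 2: drop X → WIN!
col 3: drop X → no win
col 4: drop X → WIN!
col 5: drop X → no win
col 6: drop X → no win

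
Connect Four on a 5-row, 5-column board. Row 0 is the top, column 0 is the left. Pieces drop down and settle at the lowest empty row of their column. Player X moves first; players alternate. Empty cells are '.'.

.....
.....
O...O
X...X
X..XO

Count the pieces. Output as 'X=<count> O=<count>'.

X=4 O=3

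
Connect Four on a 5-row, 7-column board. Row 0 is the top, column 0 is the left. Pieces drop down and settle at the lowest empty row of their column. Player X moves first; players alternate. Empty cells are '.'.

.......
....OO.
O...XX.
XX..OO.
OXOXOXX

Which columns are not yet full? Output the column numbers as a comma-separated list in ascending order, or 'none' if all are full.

Answer: 0,1,2,3,4,5,6

Derivation:
col 0: top cell = '.' → open
col 1: top cell = '.' → open
col 2: top cell = '.' → open
col 3: top cell = '.' → open
col 4: top cell = '.' → open
col 5: top cell = '.' → open
col 6: top cell = '.' → open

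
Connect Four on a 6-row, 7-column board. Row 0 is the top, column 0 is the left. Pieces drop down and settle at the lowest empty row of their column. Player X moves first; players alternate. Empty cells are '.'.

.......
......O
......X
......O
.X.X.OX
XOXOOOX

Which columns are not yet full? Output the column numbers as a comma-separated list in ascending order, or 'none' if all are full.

col 0: top cell = '.' → open
col 1: top cell = '.' → open
col 2: top cell = '.' → open
col 3: top cell = '.' → open
col 4: top cell = '.' → open
col 5: top cell = '.' → open
col 6: top cell = '.' → open

Answer: 0,1,2,3,4,5,6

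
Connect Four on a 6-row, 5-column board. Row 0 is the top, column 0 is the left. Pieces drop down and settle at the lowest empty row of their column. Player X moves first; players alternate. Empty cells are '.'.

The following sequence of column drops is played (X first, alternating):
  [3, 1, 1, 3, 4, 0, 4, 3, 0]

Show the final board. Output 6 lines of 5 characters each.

Move 1: X drops in col 3, lands at row 5
Move 2: O drops in col 1, lands at row 5
Move 3: X drops in col 1, lands at row 4
Move 4: O drops in col 3, lands at row 4
Move 5: X drops in col 4, lands at row 5
Move 6: O drops in col 0, lands at row 5
Move 7: X drops in col 4, lands at row 4
Move 8: O drops in col 3, lands at row 3
Move 9: X drops in col 0, lands at row 4

Answer: .....
.....
.....
...O.
XX.OX
OO.XX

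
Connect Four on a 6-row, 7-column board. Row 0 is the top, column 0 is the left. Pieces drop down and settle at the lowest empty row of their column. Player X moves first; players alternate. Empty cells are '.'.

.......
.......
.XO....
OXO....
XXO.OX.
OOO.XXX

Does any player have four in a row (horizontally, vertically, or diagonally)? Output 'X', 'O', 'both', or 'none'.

O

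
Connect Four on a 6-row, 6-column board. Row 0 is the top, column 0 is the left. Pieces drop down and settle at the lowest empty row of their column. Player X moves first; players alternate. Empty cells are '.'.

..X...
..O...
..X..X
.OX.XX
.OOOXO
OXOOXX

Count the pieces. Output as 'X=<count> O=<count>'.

X=10 O=9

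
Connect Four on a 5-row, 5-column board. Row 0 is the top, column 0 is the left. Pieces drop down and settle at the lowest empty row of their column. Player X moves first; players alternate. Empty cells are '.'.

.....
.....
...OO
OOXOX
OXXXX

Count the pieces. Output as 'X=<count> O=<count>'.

X=6 O=6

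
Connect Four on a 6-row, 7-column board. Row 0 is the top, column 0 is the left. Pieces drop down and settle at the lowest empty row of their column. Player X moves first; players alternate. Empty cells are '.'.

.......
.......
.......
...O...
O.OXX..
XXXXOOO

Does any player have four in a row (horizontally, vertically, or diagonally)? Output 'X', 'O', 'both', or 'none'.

X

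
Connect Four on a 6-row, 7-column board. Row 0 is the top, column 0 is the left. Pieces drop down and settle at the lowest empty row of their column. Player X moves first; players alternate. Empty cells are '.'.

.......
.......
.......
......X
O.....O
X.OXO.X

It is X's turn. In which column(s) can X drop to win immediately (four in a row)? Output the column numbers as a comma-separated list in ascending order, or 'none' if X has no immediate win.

Answer: none

Derivation:
col 0: drop X → no win
col 1: drop X → no win
col 2: drop X → no win
col 3: drop X → no win
col 4: drop X → no win
col 5: drop X → no win
col 6: drop X → no win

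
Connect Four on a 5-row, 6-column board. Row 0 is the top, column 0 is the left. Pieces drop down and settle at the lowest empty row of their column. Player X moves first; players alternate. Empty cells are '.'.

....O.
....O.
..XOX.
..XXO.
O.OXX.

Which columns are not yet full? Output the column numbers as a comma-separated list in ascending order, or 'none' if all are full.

Answer: 0,1,2,3,5

Derivation:
col 0: top cell = '.' → open
col 1: top cell = '.' → open
col 2: top cell = '.' → open
col 3: top cell = '.' → open
col 4: top cell = 'O' → FULL
col 5: top cell = '.' → open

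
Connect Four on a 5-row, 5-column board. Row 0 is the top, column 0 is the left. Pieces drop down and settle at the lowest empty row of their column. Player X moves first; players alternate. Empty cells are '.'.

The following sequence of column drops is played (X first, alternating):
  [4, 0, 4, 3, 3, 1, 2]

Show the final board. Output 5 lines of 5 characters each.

Move 1: X drops in col 4, lands at row 4
Move 2: O drops in col 0, lands at row 4
Move 3: X drops in col 4, lands at row 3
Move 4: O drops in col 3, lands at row 4
Move 5: X drops in col 3, lands at row 3
Move 6: O drops in col 1, lands at row 4
Move 7: X drops in col 2, lands at row 4

Answer: .....
.....
.....
...XX
OOXOX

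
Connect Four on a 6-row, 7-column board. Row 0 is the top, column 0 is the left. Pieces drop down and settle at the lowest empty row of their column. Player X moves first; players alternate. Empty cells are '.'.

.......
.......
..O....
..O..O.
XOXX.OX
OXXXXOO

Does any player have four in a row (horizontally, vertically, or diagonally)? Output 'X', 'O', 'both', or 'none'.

X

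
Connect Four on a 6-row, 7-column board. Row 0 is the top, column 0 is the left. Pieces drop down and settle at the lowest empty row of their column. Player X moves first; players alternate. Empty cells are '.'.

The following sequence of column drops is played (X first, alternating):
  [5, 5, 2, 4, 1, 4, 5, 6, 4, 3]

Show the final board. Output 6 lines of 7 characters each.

Move 1: X drops in col 5, lands at row 5
Move 2: O drops in col 5, lands at row 4
Move 3: X drops in col 2, lands at row 5
Move 4: O drops in col 4, lands at row 5
Move 5: X drops in col 1, lands at row 5
Move 6: O drops in col 4, lands at row 4
Move 7: X drops in col 5, lands at row 3
Move 8: O drops in col 6, lands at row 5
Move 9: X drops in col 4, lands at row 3
Move 10: O drops in col 3, lands at row 5

Answer: .......
.......
.......
....XX.
....OO.
.XXOOXO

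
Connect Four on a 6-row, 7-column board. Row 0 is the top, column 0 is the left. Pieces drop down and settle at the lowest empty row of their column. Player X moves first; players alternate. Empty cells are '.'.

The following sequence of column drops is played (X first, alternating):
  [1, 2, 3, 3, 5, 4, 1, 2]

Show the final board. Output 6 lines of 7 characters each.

Move 1: X drops in col 1, lands at row 5
Move 2: O drops in col 2, lands at row 5
Move 3: X drops in col 3, lands at row 5
Move 4: O drops in col 3, lands at row 4
Move 5: X drops in col 5, lands at row 5
Move 6: O drops in col 4, lands at row 5
Move 7: X drops in col 1, lands at row 4
Move 8: O drops in col 2, lands at row 4

Answer: .......
.......
.......
.......
.XOO...
.XOXOX.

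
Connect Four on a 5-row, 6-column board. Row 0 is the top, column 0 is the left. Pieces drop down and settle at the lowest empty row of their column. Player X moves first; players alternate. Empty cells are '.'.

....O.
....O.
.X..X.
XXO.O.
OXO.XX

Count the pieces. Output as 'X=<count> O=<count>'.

X=7 O=6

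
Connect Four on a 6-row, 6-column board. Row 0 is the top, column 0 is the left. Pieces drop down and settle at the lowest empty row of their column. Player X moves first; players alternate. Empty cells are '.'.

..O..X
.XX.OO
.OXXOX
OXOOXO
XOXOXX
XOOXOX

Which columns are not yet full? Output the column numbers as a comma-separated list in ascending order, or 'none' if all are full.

col 0: top cell = '.' → open
col 1: top cell = '.' → open
col 2: top cell = 'O' → FULL
col 3: top cell = '.' → open
col 4: top cell = '.' → open
col 5: top cell = 'X' → FULL

Answer: 0,1,3,4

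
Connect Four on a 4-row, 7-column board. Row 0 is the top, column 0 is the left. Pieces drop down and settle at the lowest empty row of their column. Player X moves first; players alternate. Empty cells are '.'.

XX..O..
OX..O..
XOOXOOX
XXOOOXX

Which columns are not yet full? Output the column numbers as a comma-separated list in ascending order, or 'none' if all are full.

col 0: top cell = 'X' → FULL
col 1: top cell = 'X' → FULL
col 2: top cell = '.' → open
col 3: top cell = '.' → open
col 4: top cell = 'O' → FULL
col 5: top cell = '.' → open
col 6: top cell = '.' → open

Answer: 2,3,5,6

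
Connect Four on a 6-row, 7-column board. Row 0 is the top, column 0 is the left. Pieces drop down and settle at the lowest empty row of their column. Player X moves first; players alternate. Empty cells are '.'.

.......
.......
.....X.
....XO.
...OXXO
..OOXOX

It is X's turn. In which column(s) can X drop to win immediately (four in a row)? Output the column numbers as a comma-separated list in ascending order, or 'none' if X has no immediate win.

Answer: 4

Derivation:
col 0: drop X → no win
col 1: drop X → no win
col 2: drop X → no win
col 3: drop X → no win
col 4: drop X → WIN!
col 5: drop X → no win
col 6: drop X → no win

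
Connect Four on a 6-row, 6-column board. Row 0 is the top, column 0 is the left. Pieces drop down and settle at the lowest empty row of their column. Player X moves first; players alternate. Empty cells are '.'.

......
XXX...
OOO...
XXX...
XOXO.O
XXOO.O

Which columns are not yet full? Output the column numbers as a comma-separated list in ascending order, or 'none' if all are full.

Answer: 0,1,2,3,4,5

Derivation:
col 0: top cell = '.' → open
col 1: top cell = '.' → open
col 2: top cell = '.' → open
col 3: top cell = '.' → open
col 4: top cell = '.' → open
col 5: top cell = '.' → open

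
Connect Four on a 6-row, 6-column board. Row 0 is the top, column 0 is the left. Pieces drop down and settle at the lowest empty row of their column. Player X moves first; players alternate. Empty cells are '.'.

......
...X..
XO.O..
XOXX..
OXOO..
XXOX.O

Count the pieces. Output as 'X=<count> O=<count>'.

X=9 O=8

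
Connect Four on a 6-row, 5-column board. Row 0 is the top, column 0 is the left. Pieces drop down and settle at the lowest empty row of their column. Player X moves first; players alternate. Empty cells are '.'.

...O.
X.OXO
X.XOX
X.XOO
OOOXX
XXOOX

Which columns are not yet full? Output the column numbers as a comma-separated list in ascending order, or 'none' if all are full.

Answer: 0,1,2,4

Derivation:
col 0: top cell = '.' → open
col 1: top cell = '.' → open
col 2: top cell = '.' → open
col 3: top cell = 'O' → FULL
col 4: top cell = '.' → open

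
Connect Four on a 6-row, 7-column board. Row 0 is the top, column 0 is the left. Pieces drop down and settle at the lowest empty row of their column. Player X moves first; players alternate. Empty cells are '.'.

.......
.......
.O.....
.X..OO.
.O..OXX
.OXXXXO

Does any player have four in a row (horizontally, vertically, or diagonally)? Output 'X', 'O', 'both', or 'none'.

X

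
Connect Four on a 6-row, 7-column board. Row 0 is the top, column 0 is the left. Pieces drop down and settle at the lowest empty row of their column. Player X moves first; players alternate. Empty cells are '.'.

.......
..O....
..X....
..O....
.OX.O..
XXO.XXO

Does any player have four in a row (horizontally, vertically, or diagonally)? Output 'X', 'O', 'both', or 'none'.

none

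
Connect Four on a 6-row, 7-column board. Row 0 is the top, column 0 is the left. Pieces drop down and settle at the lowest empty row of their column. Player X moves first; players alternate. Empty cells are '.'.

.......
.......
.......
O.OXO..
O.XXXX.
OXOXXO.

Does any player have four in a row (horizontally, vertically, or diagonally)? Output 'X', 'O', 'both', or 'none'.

X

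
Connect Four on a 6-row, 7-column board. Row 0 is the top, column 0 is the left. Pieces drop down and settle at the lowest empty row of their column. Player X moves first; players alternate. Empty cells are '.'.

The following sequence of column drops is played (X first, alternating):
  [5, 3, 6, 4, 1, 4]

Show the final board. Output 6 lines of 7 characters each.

Move 1: X drops in col 5, lands at row 5
Move 2: O drops in col 3, lands at row 5
Move 3: X drops in col 6, lands at row 5
Move 4: O drops in col 4, lands at row 5
Move 5: X drops in col 1, lands at row 5
Move 6: O drops in col 4, lands at row 4

Answer: .......
.......
.......
.......
....O..
.X.OOXX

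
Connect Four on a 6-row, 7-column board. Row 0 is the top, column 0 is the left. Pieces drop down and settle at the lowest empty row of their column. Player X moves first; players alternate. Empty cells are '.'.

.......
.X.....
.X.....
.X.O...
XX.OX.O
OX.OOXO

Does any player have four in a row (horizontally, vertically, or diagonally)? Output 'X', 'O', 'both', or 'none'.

X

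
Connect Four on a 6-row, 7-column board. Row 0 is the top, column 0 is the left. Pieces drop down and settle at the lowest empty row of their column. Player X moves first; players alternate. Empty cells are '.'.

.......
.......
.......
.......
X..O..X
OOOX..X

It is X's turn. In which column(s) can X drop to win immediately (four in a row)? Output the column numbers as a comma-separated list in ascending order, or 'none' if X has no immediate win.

col 0: drop X → no win
col 1: drop X → no win
col 2: drop X → no win
col 3: drop X → no win
col 4: drop X → no win
col 5: drop X → no win
col 6: drop X → no win

Answer: none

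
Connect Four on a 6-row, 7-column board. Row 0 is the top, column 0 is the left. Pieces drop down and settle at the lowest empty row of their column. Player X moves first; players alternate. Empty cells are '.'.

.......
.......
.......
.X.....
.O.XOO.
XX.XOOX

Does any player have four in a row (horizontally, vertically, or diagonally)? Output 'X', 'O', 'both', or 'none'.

none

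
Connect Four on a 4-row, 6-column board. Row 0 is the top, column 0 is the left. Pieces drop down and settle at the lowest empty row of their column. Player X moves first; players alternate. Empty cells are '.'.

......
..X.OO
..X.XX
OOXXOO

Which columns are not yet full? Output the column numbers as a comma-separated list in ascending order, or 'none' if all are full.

col 0: top cell = '.' → open
col 1: top cell = '.' → open
col 2: top cell = '.' → open
col 3: top cell = '.' → open
col 4: top cell = '.' → open
col 5: top cell = '.' → open

Answer: 0,1,2,3,4,5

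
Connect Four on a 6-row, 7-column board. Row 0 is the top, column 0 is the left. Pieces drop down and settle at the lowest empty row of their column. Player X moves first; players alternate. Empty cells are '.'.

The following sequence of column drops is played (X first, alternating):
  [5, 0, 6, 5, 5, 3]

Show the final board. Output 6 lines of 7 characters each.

Move 1: X drops in col 5, lands at row 5
Move 2: O drops in col 0, lands at row 5
Move 3: X drops in col 6, lands at row 5
Move 4: O drops in col 5, lands at row 4
Move 5: X drops in col 5, lands at row 3
Move 6: O drops in col 3, lands at row 5

Answer: .......
.......
.......
.....X.
.....O.
O..O.XX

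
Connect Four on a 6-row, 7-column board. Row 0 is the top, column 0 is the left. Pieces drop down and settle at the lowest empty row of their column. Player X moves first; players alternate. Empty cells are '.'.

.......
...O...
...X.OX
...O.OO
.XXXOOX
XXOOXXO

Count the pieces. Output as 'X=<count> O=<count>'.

X=10 O=10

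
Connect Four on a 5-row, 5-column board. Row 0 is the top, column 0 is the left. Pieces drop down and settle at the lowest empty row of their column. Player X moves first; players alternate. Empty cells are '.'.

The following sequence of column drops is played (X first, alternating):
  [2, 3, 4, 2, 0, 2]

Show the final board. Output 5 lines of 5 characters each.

Move 1: X drops in col 2, lands at row 4
Move 2: O drops in col 3, lands at row 4
Move 3: X drops in col 4, lands at row 4
Move 4: O drops in col 2, lands at row 3
Move 5: X drops in col 0, lands at row 4
Move 6: O drops in col 2, lands at row 2

Answer: .....
.....
..O..
..O..
X.XOX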